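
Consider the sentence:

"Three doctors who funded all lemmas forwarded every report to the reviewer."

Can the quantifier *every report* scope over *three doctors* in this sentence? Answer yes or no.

*every report* sits in the matrix clause, not in the relative clause on *three doctors*.
QR within a single clause is free, so the lower quantifier may take scope over the higher one.
The sentence is scopally ambiguous between *three doctors* > *every report* and *every report* > *three doctors*.

Yes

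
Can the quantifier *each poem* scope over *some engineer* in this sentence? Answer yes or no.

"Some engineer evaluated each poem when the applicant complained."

Yes

Neither queried DP is inside the adjunct, so the adjunct-island constraint does not apply.
Clause-internal QR can adjoin the lower DP above the subject, yielding the inverse reading.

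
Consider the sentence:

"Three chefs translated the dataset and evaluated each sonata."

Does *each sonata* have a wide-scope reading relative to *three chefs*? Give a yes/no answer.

No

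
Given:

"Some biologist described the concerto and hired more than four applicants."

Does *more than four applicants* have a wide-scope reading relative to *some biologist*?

No

The DP *more than four applicants* is contained in one conjunct of the coordinate structure (*hired more than four applicants*).
The Coordinate Structure Constraint blocks movement (including QR) out of a single conjunct.
So *more than four applicants* cannot raise high enough to outscope *some biologist*; only the surface ordering *some biologist* > *more than four applicants* is available.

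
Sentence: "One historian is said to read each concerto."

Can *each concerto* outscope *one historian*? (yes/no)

The matrix predicate is a raising verb, whose infinitival complement is not a scope island — *each concerto* can QR into the matrix clause.
Since no island is crossed, the inverse ordering is licensed alongside surface scope.

Yes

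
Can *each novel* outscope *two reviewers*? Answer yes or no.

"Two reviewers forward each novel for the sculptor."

Both DPs are arguments of the same predicate; there is no clause or island boundary between them.
Nothing blocks QR of the lower DP to a position above the higher one, so inverse scope is available.
Both orderings are possible: *two reviewers* > *each novel* and *each novel* > *two reviewers*.

Yes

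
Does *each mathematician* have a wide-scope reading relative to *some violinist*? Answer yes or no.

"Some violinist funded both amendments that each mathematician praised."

No

*each mathematician* sits inside the relative clause *that each mathematician praised* modifying *both amendments*.
The relative clause forms an island for QR, so the quantifier is confined to the head noun's restrictor.
So *each mathematician* cannot raise high enough to outscope *some violinist*; only the surface ordering *some violinist* > *each mathematician* is available.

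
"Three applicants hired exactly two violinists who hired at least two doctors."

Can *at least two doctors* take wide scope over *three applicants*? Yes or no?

No

Structurally, *at least two doctors* is inside the relative clause *who hired at least two doctors* modifying *exactly two violinists*.
The relative clause forms an island for QR, so the quantifier is confined to the head noun's restrictor.
Hence only narrow scope for *at least two doctors* (under *three applicants*) survives.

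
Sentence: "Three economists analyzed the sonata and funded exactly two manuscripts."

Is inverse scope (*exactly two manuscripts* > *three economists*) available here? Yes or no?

No

The target quantifier *exactly two manuscripts* is part of one conjunct of the coordinate structure (*funded exactly two manuscripts*).
Asymmetric QR out of one conjunct violates the Coordinate Structure Constraint.
*exactly two manuscripts* > *three economists* would require crossing that boundary, which is illicit.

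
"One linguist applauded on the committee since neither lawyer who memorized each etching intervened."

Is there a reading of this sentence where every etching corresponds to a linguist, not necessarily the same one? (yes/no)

This is the *each etching* > *one linguist* reading.
*each etching* occurs within the relative clause *who memorized each etching*, which is itself inside the adjunct *since neither lawyer who memorized each etching intervened*.
Even if one barrier were somehow void, the other would still block QR.
The inverse ordering *each etching* > *one linguist* is therefore underivable.

No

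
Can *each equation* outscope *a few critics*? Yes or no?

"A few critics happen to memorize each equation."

Raising constructions are monoclausal for scope purposes; *each equation* is not separated from *a few critics* by any island.
Clause-internal QR can adjoin the lower DP above the subject, yielding the inverse reading.

Yes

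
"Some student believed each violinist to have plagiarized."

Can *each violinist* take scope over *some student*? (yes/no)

*each violinist* is an ECM subject; ECM complements are not islands, and the embedded quantifier may take matrix scope.
No island intervenes, so both surface and inverse scope are derivable.
Both orderings are possible: *some student* > *each violinist* and *each violinist* > *some student*.

Yes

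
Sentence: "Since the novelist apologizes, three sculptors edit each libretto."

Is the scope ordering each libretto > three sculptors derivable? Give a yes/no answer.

Yes

Although there is an adjunct clause, *each libretto* is in the main clause, not inside the adjunct.
Since no island is crossed, the inverse ordering is licensed alongside surface scope.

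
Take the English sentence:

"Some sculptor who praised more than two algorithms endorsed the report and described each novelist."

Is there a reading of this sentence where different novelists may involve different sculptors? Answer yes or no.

That reading corresponds to *each novelist* > *some sculptor*.
Structurally, *each novelist* is inside one conjunct of the coordinate structure (*described each novelist*).
Coordinate structures are islands for non-across-the-board movement, QR included.
So *each novelist* cannot raise high enough to outscope *some sculptor*; only the surface ordering *some sculptor* > *each novelist* is available.
(Only the surface reading survives: one fixed sculptor with respect to all the relevant novelists.)

No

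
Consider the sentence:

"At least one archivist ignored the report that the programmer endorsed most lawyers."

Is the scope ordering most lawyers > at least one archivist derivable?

Structurally, *most lawyers* is inside the complex NP *the report that the programmer endorsed most lawyers*.
A that-clause complement to a noun is an island; QR cannot cross the NP boundary.
*most lawyers* > *at least one archivist* would require crossing that boundary, which is illicit.
(Only the surface reading survives: one fixed archivist with respect to all the relevant lawyers.)

No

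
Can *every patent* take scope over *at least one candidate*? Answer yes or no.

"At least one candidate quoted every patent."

Both DPs are arguments of the same predicate; there is no clause or island boundary between them.
With no island boundary between them, the object can take inverse scope over the subject via ordinary QR within the clause.

Yes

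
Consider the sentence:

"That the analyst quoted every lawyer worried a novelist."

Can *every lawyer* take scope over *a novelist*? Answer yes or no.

*every lawyer* is embedded in the sentential subject *that the analyst quoted every lawyer*.
Subjects — clausal subjects included — are islands for extraction, and QR is no exception.
There is no licit LF on which *every lawyer* c-commands *a novelist*.

No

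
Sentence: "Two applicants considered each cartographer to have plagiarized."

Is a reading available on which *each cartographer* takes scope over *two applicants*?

Yes

The ECM infinitive is scope-transparent — *each cartographer* is free to raise above *two applicants*.
Clause-internal QR can adjoin the lower DP above the subject, yielding the inverse reading.
So *each cartographer* > *two applicants* is among the available readings.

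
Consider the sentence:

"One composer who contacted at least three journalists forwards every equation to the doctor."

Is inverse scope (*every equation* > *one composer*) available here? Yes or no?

*every equation* sits in the matrix clause, not in the relative clause on *one composer*.
Clause-internal QR can adjoin the lower DP above the subject, yielding the inverse reading.

Yes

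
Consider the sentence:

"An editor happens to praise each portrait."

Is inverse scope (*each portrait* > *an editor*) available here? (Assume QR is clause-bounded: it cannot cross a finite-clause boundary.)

Infinitival complements of raising predicates do not block QR; *each portrait* and *an editor* are effectively clausemates.
Since no island is crossed, the inverse ordering is licensed alongside surface scope.

Yes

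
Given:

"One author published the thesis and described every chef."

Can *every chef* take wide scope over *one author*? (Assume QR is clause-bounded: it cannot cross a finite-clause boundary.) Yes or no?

The target quantifier *every chef* is part of one conjunct of the coordinate structure (*described every chef*).
QR out of a conjunct would have to apply non-ATB, which the CSC forbids.
*every chef* > *one author* would require crossing that boundary, which is illicit.

No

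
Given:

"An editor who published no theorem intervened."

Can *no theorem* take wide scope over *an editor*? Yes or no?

No

*no theorem* occurs within the relative clause *who published no theorem*.
Relative clauses block scope extraction: QR cannot target a position outside the modified NP.
*no theorem* > *an editor* would require crossing that boundary, which is illicit.
(Only the surface reading survives: one fixed editor with respect to all the relevant theorems.)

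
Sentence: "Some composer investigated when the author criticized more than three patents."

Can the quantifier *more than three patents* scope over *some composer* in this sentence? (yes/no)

No

The DP *more than three patents* is contained in the embedded question *when the author criticized more than three patents*.
Embedded questions are wh-islands: a quantifier inside an indirect question cannot QR into the matrix clause.
There is no licit LF on which *more than three patents* c-commands *some composer*.
(Only the surface reading survives: one fixed composer with respect to all the relevant patents.)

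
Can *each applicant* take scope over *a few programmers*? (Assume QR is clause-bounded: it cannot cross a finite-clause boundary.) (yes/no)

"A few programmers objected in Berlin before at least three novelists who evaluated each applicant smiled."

Structurally, *each applicant* is inside the relative clause *who evaluated each applicant*, which is itself inside the adjunct *before at least three novelists who evaluated each applicant smiled*.
Both the relative clause and the enclosing adjunct are scope islands; QR cannot cross either.
So *each applicant* cannot raise high enough to outscope *a few programmers*; only the surface ordering *a few programmers* > *each applicant* is available.

No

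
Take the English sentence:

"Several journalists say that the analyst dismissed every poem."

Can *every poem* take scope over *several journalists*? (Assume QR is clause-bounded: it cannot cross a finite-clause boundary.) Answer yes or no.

No

The target quantifier *every poem* is part of the finite complement clause *that the analyst dismissed every poem*.
Given the clause-boundedness assumption, QR cannot cross the finite CP into the matrix.
There is no licit LF on which *every poem* c-commands *several journalists*.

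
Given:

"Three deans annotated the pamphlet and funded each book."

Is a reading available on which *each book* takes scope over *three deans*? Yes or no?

No

Structurally, *each book* is inside one conjunct of the coordinate structure (*funded each book*).
QR out of a conjunct would have to apply non-ATB, which the CSC forbids.
Hence only narrow scope for *each book* (under *three deans*) survives.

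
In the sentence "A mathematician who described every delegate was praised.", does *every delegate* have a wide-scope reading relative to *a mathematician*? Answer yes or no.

*every delegate* sits inside the relative clause *who described every delegate*.
Relative clauses are scope islands: a quantifier cannot QR out of a relative clause to take scope in the matrix clause.
*every delegate* is confined to the island and cannot take scope over *a mathematician*.
(Only the surface reading survives: one fixed mathematician with respect to all the relevant delegates.)

No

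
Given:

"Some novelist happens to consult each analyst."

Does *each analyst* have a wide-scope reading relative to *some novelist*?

Yes

Infinitival complements of raising predicates do not block QR; *each analyst* and *some novelist* are effectively clausemates.
Nothing blocks QR of the lower DP to a position above the higher one, so inverse scope is available.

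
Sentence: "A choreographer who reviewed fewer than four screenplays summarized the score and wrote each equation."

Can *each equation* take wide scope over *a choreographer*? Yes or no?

Structurally, *each equation* is inside one conjunct of the coordinate structure (*wrote each equation*).
Coordinate structures are islands for non-across-the-board movement, QR included.
So the wide-scope reading for *each equation* is blocked.

No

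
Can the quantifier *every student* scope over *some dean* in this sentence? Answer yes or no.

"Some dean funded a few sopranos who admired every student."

No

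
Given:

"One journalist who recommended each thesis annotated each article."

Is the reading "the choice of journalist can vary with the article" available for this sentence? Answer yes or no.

The paraphrase describes the scope ordering *each article* > *one journalist*.
*each article* sits in the matrix clause, not in the relative clause on *one journalist*.
No island intervenes, so both surface and inverse scope are derivable.

Yes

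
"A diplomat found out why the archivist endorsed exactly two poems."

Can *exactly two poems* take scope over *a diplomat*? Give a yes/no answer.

No

Structurally, *exactly two poems* is inside the embedded question *why the archivist endorsed exactly two poems*.
QR across an interrogative CP boundary is ruled out as a wh-island violation.
*exactly two poems* > *a diplomat* would require crossing that boundary, which is illicit.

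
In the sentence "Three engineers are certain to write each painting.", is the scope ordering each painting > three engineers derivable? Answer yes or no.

Infinitival complements of raising predicates do not block QR; *each painting* and *three engineers* are effectively clausemates.
With no island boundary between them, the object can take inverse scope over the subject via ordinary QR within the clause.

Yes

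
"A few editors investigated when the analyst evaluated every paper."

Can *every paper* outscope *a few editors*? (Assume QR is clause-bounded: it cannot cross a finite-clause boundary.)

Structurally, *every paper* is inside the embedded question *when the analyst evaluated every paper*.
Embedded wh-clauses are opaque for QR, so the quantifier stays inside the question.
So *every paper* cannot raise to a position above *a few editors*.

No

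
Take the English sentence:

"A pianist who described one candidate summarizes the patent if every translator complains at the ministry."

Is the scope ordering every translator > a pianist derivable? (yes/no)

No

Structurally, *every translator* is inside the adjunct clause *if every translator complains at the ministry*.
Adjuncts are opaque for quantifier raising; a quantifier in an adjunct stays inside it.
The inverse ordering *every translator* > *a pianist* is therefore underivable.
(Only the surface reading survives: one fixed pianist with respect to all the relevant translators.)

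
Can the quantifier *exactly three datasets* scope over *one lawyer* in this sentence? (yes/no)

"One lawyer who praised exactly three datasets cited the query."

*exactly three datasets* occurs within the relative clause *who praised exactly three datasets*.
Relative clauses block scope extraction: QR cannot target a position outside the modified NP.
So *exactly three datasets* cannot raise to a position above *one lawyer*.

No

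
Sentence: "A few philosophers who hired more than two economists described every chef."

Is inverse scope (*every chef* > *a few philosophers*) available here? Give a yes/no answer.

Yes

The RC *who hired more than two economists* is an island, but *every chef* is not inside it — it is the matrix object, a clausemate of *a few philosophers*.
Nothing blocks QR of the lower DP to a position above the higher one, so inverse scope is available.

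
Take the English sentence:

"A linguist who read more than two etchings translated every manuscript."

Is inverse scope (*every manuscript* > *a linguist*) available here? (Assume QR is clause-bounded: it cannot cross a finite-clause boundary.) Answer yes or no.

Although the sentence contains a relative clause (*who read more than two etchings*), *every manuscript* is outside it, in the matrix VP.
QR within a single clause is free, so the lower quantifier may take scope over the higher one.
Both orderings are possible: *a linguist* > *every manuscript* and *every manuscript* > *a linguist*.

Yes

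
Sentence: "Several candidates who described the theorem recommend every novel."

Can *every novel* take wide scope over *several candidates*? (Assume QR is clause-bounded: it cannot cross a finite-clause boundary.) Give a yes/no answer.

*every novel* sits in the matrix clause, not in the relative clause on *several candidates*.
Clause-internal QR can adjoin the lower DP above the subject, yielding the inverse reading.
So *every novel* > *several candidates* is among the available readings.

Yes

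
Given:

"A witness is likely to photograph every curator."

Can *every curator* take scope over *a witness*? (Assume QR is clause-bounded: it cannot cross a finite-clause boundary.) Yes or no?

*every curator* is the object of the infinitival complement of a raising predicate; raising infinitives are transparent for QR, so the two DPs are in effect clausemates.
No island intervenes, so both surface and inverse scope are derivable.
The sentence is scopally ambiguous between *a witness* > *every curator* and *every curator* > *a witness*.

Yes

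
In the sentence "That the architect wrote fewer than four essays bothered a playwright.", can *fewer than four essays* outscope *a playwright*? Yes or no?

*fewer than four essays* sits inside the sentential subject *that the architect wrote fewer than four essays*.
Sentential subjects are islands: a quantifier inside the subject clause cannot raise over the matrix predicate.
*fewer than four essays* is confined to the island and cannot take scope over *a playwright*.

No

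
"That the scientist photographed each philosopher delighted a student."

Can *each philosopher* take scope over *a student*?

No

*each philosopher* sits inside the sentential subject *that the scientist photographed each philosopher*.
Clausal subjects are scope islands; QR from inside the subject into the matrix is barred.
So *each philosopher* cannot raise to a position above *a student*.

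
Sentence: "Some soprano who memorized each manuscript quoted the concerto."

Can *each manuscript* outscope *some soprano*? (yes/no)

No

Structurally, *each manuscript* is inside the relative clause *who memorized each manuscript*.
Quantifiers inside a relative clause are trapped there; the RC boundary blocks QR.
*each manuscript* is confined to the island and cannot take scope over *some soprano*.
(Only the surface reading survives: one fixed soprano with respect to all the relevant manuscripts.)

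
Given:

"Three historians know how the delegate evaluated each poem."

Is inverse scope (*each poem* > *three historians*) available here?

*each poem* sits inside the embedded question *how the delegate evaluated each poem*.
Embedded questions are wh-islands: a quantifier inside an indirect question cannot QR into the matrix clause.
The inverse ordering *each poem* > *three historians* is therefore underivable.

No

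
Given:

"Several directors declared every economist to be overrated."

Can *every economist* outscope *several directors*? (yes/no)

Yes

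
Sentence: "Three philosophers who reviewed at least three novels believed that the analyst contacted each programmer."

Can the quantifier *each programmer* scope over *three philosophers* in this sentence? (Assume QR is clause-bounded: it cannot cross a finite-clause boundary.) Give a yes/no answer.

*each programmer* is embedded in the finite complement clause *that the analyst contacted each programmer*.
Finite CP is the ceiling for QR here, by assumption.
So *each programmer* cannot raise to a position above *three philosophers*.

No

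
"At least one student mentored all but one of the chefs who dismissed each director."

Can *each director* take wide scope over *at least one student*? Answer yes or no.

*each director* is embedded in the relative clause *who dismissed each director* modifying *all but one of the chefs*.
A relative clause is a scope island — quantifier raising cannot cross its boundary.
So the wide-scope reading for *each director* is blocked.

No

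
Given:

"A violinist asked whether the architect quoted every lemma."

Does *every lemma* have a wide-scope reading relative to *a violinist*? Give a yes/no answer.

No

Structurally, *every lemma* is inside the embedded question *whether the architect quoted every lemma*.
Embedded questions are wh-islands: a quantifier inside an indirect question cannot QR into the matrix clause.
Hence only narrow scope for *every lemma* (under *a violinist*) survives.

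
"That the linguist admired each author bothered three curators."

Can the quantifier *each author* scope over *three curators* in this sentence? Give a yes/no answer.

No

*each author* is embedded in the sentential subject *that the linguist admired each author*.
The subject-island constraint blocks QR out of a clausal subject.
So the wide-scope reading for *each author* is blocked.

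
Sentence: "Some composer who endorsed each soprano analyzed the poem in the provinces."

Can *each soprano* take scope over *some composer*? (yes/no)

The DP *each soprano* is contained in the relative clause *who endorsed each soprano*.
A relative clause is a scope island — quantifier raising cannot cross its boundary.
*each soprano* > *some composer* would require crossing that boundary, which is illicit.
(Only the surface reading survives: one fixed composer with respect to all the relevant sopranos.)

No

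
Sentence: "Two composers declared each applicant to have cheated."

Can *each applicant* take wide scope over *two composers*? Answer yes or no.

Yes

The ECM infinitive is scope-transparent — *each applicant* is free to raise above *two composers*.
No island intervenes, so both surface and inverse scope are derivable.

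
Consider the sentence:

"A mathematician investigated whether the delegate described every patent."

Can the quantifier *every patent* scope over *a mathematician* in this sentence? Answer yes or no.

*every patent* occurs within the embedded question *whether the delegate described every patent*.
The wh-island constraint blocks QR out of an embedded interrogative.
There is no licit LF on which *every patent* c-commands *a mathematician*.

No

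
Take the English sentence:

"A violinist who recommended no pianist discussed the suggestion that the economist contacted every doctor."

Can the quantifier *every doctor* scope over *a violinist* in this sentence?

*every doctor* is embedded in the complex NP *the suggestion that the economist contacted every doctor*.
Noun-complement clauses are scope islands (the Complex NP Constraint): a quantifier inside one cannot scope into the matrix.
So *every doctor* cannot raise high enough to outscope *a violinist*; only the surface ordering *a violinist* > *every doctor* is available.
(Only the surface reading survives: one fixed violinist with respect to all the relevant doctors.)

No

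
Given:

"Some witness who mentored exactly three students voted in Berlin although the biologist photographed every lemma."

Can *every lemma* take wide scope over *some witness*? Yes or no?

The target quantifier *every lemma* is part of the adjunct clause *although the biologist photographed every lemma*.
Adjunct clauses are scope islands: a quantifier inside an adjunct cannot raise into the matrix clause.
So the wide-scope reading for *every lemma* is blocked.

No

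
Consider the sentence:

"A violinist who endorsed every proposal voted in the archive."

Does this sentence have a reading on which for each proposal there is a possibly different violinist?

The paraphrase describes the scope ordering *every proposal* > *a violinist*.
*every proposal* occurs within the relative clause *who endorsed every proposal*.
Relative clauses are scope islands: a quantifier cannot QR out of a relative clause to take scope in the matrix clause.
Hence only narrow scope for *every proposal* (under *a violinist*) survives.

No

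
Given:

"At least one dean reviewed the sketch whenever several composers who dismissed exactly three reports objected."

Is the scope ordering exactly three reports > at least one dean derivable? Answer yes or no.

No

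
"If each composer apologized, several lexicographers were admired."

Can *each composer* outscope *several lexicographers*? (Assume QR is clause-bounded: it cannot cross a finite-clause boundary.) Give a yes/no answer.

No

Structurally, *each composer* is inside the adjunct clause *if each composer apologized*.
Adverbial clauses are not L-marked, so they are barriers for QR — the quantifier cannot escape the adjunct.
So *each composer* cannot raise to a position above *several lexicographers*.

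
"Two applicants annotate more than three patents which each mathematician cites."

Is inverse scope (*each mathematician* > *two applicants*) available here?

No

The DP *each mathematician* is contained in the relative clause *which each mathematician cites* modifying *more than three patents*.
Relative clauses block scope extraction: QR cannot target a position outside the modified NP.
So *each mathematician* cannot raise high enough to outscope *two applicants*; only the surface ordering *two applicants* > *each mathematician* is available.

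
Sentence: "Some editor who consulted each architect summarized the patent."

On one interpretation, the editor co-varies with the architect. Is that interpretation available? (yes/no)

The paraphrase describes the scope ordering *each architect* > *some editor*.
*each architect* occurs within the relative clause *who consulted each architect*.
Quantifiers inside a relative clause are trapped there; the RC boundary blocks QR.
So *each architect* cannot raise to a position above *some editor*.
(Only the surface reading survives: one fixed editor with respect to all the relevant architects.)

No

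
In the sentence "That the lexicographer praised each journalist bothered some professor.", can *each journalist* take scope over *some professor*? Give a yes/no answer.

No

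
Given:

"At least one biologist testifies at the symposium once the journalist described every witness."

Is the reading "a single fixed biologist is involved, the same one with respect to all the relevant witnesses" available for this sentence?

Yes

The paraphrase describes the scope ordering *at least one biologist* > *every witness*.
Nothing needs to raise for *at least one biologist* > *every witness*, so no island constraint is at stake.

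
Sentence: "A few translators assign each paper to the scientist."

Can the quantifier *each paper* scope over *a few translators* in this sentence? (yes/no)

Both DPs are arguments of the same predicate; there is no clause or island boundary between them.
No island intervenes, so both surface and inverse scope are derivable.

Yes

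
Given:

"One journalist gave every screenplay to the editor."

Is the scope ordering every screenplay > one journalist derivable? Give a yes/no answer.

Yes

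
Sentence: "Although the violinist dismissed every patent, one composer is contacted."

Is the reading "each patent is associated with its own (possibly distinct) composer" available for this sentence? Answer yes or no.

That reading corresponds to *every patent* > *one composer*.
*every patent* is embedded in the adjunct clause *although the violinist dismissed every patent*.
Adjuncts are opaque for quantifier raising; a quantifier in an adjunct stays inside it.
The ordering *every patent* > *one composer* is therefore underivable.

No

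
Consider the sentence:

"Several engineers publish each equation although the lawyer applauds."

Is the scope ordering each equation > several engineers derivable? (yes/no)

Yes

The adjunct clause does not contain *each equation*, which is the matrix object.
Since no island is crossed, the inverse ordering is licensed alongside surface scope.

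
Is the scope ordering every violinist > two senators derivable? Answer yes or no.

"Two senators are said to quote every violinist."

Yes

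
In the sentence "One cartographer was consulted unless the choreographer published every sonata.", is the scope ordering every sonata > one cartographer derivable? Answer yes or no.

No

Structurally, *every sonata* is inside the adjunct clause *unless the choreographer published every sonata*.
Adjuncts are opaque for quantifier raising; a quantifier in an adjunct stays inside it.
*every sonata* > *one cartographer* would require crossing that boundary, which is illicit.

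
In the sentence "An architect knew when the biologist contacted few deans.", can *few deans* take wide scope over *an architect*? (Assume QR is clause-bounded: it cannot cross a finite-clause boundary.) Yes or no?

The target quantifier *few deans* is part of the embedded question *when the biologist contacted few deans*.
An indirect question is a wh-island; the filled [Spec,CP] blocks QR across the CP edge.
*few deans* > *an architect* would require crossing that boundary, which is illicit.
(Only the surface reading survives: one fixed architect with respect to all the relevant deans.)

No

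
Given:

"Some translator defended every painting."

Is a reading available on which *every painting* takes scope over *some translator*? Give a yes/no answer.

*some translator* and *every painting* are co-arguments of the matrix verb, with nothing but a clause-internal boundary between them.
With no island boundary between them, the object can take inverse scope over the subject via ordinary QR within the clause.

Yes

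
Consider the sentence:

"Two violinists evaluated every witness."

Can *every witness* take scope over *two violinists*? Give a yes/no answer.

Yes

*two violinists* and *every witness* are co-arguments of the matrix verb, with nothing but a clause-internal boundary between them.
With no island boundary between them, the object can take inverse scope over the subject via ordinary QR within the clause.
Both orderings are possible: *two violinists* > *every witness* and *every witness* > *two violinists*.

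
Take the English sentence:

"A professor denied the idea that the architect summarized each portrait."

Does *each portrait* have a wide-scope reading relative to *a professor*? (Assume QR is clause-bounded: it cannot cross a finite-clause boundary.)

No

Structurally, *each portrait* is inside the complex NP *the idea that the architect summarized each portrait*.
The Complex NP Constraint bars QR out of the complement clause of a noun.
So *each portrait* cannot raise to a position above *a professor*.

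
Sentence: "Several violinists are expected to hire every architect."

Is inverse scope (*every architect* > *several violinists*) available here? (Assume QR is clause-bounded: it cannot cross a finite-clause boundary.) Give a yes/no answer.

Yes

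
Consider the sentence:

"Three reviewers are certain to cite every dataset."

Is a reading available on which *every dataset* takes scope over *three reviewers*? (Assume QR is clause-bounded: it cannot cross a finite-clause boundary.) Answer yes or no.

Yes

The matrix predicate is a raising verb, whose infinitival complement is not a scope island — *every dataset* can QR into the matrix clause.
Ordinary QR to a clause-peripheral position gives the wide-scope LF for the lower DP.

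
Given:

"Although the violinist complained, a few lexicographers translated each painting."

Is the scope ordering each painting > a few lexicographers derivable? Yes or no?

Yes

Although there is an adjunct clause, *each painting* is in the main clause, not inside the adjunct.
Clause-internal QR can adjoin the lower DP above the subject, yielding the inverse reading.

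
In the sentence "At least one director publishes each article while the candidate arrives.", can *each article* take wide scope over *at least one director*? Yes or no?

The adjunct clause does not contain *each article*, which is the matrix object.
Clause-internal QR can adjoin the lower DP above the subject, yielding the inverse reading.

Yes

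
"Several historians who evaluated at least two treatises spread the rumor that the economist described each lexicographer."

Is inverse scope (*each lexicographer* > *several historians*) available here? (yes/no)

Structurally, *each lexicographer* is inside the complex NP *the rumor that the economist described each lexicographer*.
A that-clause complement to a noun is an island; QR cannot cross the NP boundary.
*each lexicographer* > *several historians* would require crossing that boundary, which is illicit.

No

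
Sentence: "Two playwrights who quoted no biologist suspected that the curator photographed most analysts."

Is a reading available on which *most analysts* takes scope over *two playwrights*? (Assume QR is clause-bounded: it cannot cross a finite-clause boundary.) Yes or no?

Structurally, *most analysts* is inside the finite complement clause *that the curator photographed most analysts*.
QR is clause-bounded, so the finite complement is a scope island for the embedded quantifier.
So *most analysts* cannot raise high enough to outscope *two playwrights*; only the surface ordering *two playwrights* > *most analysts* is available.

No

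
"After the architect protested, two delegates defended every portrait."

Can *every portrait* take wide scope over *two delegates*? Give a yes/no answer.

Yes

The adjunct clause does not contain *every portrait*, which is the matrix object.
Since no island is crossed, the inverse ordering is licensed alongside surface scope.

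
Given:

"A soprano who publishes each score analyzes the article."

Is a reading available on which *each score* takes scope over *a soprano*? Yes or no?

No

*each score* is embedded in the relative clause *who publishes each score*.
Relative clauses are scope islands: a quantifier cannot QR out of a relative clause to take scope in the matrix clause.
So the wide-scope reading for *each score* is blocked.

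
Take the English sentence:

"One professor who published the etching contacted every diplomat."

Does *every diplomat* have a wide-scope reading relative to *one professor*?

The RC *who published the etching* is an island, but *every diplomat* is not inside it — it is the matrix object, a clausemate of *one professor*.
QR within a single clause is free, so the lower quantifier may take scope over the higher one.

Yes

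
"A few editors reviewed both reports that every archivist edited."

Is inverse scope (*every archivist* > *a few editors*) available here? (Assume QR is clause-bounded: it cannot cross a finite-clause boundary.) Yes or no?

No

The target quantifier *every archivist* is part of the relative clause *that every archivist edited* modifying *both reports*.
Relative clauses block scope extraction: QR cannot target a position outside the modified NP.
*every archivist* is confined to the island and cannot take scope over *a few editors*.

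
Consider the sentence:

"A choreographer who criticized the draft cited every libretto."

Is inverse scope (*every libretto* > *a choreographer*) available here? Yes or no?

Although the sentence contains a relative clause (*who criticized the draft*), *every libretto* is outside it, in the matrix VP.
Ordinary QR to a clause-peripheral position gives the wide-scope LF for the lower DP.
The sentence is scopally ambiguous between *a choreographer* > *every libretto* and *every libretto* > *a choreographer*.

Yes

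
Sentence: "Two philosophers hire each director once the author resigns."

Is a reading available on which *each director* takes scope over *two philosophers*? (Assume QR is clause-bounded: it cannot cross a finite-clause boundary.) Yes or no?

Neither queried DP is inside the adjunct, so the adjunct-island constraint does not apply.
Nothing blocks QR of the lower DP to a position above the higher one, so inverse scope is available.

Yes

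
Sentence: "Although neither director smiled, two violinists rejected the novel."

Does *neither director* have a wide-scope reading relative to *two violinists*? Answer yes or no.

No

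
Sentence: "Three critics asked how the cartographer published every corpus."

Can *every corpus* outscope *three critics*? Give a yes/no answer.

No

*every corpus* occurs within the embedded question *how the cartographer published every corpus*.
Embedded wh-clauses are opaque for QR, so the quantifier stays inside the question.
*every corpus* > *three critics* would require crossing that boundary, which is illicit.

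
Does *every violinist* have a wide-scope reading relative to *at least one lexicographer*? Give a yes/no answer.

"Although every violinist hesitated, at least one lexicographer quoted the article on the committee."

No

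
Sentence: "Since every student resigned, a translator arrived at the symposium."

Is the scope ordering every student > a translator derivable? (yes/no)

No

Structurally, *every student* is inside the adjunct clause *since every student resigned*.
The adjunct-island constraint bars QR out of an adverbial clause.
There is no licit LF on which *every student* c-commands *a translator*.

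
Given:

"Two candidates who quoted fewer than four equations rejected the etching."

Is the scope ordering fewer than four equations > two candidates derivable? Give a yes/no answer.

*fewer than four equations* is embedded in the relative clause *who quoted fewer than four equations*.
QR out of a relative clause is ruled out by the relative-clause island constraint.
So *fewer than four equations* cannot raise to a position above *two candidates*.

No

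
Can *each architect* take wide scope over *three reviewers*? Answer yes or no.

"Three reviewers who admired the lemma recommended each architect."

*each architect* is a matrix argument; only *three reviewers* is modified by the relative clause *who admired the lemma*, so the RC island is irrelevant to the target quantifier.
Nothing blocks QR of the lower DP to a position above the higher one, so inverse scope is available.

Yes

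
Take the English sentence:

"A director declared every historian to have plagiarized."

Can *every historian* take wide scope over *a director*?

Yes

The ECM infinitive is scope-transparent — *every historian* is free to raise above *a director*.
Since no island is crossed, the inverse ordering is licensed alongside surface scope.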